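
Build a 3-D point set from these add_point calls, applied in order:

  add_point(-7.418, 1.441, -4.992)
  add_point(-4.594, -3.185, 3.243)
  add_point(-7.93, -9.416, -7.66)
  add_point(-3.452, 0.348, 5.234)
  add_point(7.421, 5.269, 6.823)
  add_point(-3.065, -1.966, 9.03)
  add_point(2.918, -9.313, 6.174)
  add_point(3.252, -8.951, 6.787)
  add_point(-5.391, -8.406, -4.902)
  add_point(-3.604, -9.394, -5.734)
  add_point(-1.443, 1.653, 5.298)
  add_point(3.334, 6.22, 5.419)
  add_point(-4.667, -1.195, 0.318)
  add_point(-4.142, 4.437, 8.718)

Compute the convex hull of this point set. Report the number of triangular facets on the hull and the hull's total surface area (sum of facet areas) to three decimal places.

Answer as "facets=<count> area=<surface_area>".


Hull vertices (9/14): indices [0, 2, 4, 5, 6, 7, 9, 11, 13].

Area of each hull facet:
  f1: (p7, p5, p4) → 61.7288
  f2: (p0, p11, p4) → 21.8810
  f3: (p6, p7, p4) → 4.8147
  f4: (p6, p5, p2) → 86.1113
  f5: (p6, p7, p5) → 3.6993
  f6: (p9, p0, p2) → 26.2255
  f7: (p9, p0, p4) → 111.3231
  f8: (p9, p6, p2) → 19.4767
  f9: (p9, p6, p4) → 101.9169
  f10: (p13, p0, p11) → 59.7710
  f11: (p13, p11, p4) → 13.9882
  f12: (p13, p5, p4) → 38.0394
  f13: (p13, p5, p2) → 58.5833
  f14: (p13, p0, p2) → 72.4598
Σ area = 680.019

Euler: V−E+F = 9−21+14 = 2.

facets=14 area=680.019


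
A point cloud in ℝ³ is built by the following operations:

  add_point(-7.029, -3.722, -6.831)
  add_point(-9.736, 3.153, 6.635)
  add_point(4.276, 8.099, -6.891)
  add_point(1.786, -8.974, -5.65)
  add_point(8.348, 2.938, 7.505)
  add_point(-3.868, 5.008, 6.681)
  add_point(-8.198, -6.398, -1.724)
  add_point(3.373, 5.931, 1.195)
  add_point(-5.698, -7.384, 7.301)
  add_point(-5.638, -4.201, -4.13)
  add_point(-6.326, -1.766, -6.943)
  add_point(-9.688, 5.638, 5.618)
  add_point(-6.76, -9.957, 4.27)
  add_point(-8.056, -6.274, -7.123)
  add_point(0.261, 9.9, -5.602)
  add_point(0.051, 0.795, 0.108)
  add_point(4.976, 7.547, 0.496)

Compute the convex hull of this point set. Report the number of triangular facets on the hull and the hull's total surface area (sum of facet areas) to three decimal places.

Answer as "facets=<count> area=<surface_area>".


facets=22 area=1010.279

Points on the hull: [1, 2, 3, 4, 5, 6, 8, 10, 11, 12, 13, 14, 16] (13 of 17).

Area of each hull facet:
  f1: (p3, p12, p4) → 120.1986
  f2: (p8, p4, p1) → 95.0445
  f3: (p8, p12, p1) → 20.8032
  f4: (p8, p12, p4) → 29.0443
  f5: (p2, p3, p4) → 128.2184
  f6: (p16, p11, p14) → 60.8098
  f7: (p16, p2, p4) → 18.1154
  f8: (p16, p2, p14) → 16.8176
  f9: (p13, p11, p1) → 22.0161
  f10: (p13, p3, p12) → 58.8707
  f11: (p13, p2, p3) → 88.4122
  f12: (p5, p16, p4) → 48.5040
  f13: (p5, p16, p11) → 24.8821
  f14: (p5, p4, p1) → 17.5532
  f15: (p5, p11, p1) → 7.9008
  f16: (p6, p12, p1) → 44.9668
  f17: (p6, p13, p1) → 26.5521
  f18: (p6, p13, p12) → 10.1967
  f19: (p10, p11, p14) → 92.2176
  f20: (p10, p13, p11) → 32.9323
  f21: (p10, p2, p14) → 30.8131
  f22: (p10, p13, p2) → 15.4098
Σ area = 1010.279

Euler: V−E+F = 13−33+22 = 2.


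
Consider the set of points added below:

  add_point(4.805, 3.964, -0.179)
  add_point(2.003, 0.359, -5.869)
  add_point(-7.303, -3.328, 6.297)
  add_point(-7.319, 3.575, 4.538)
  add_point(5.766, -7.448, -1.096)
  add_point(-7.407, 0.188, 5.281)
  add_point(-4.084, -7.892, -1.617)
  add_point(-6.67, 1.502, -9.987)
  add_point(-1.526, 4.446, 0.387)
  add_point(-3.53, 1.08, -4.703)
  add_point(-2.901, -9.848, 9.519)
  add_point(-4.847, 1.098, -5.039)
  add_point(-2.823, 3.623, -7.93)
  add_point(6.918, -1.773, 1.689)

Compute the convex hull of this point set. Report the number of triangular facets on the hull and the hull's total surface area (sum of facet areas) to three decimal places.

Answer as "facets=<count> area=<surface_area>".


Hull vertices (12/14): indices [0, 1, 2, 3, 4, 5, 6, 7, 8, 10, 12, 13].

Per-facet area ½‖(b−a)×(c−a)‖:
  f1: (p4, p10, p13) → 44.5987
  f2: (p3, p7, p5) → 25.3992
  f3: (p2, p7, p5) → 26.2352
  f4: (p2, p3, p5) → 0.5368
  f5: (p2, p3, p10) → 16.5246
  f6: (p0, p10, p13) → 43.2839
  f7: (p0, p3, p10) → 96.7113
  f8: (p6, p2, p10) → 40.1278
  f9: (p6, p2, p7) → 61.7532
  f10: (p6, p4, p10) → 55.5073
  f11: (p6, p4, p7) → 62.1021
  f12: (p12, p3, p7) → 31.8798
  f13: (p1, p4, p13) → 28.8537
  f14: (p1, p0, p13) → 23.2273
  f15: (p1, p12, p0) → 21.5111
  f16: (p1, p4, p7) → 36.7562
  f17: (p1, p12, p7) → 12.7120
  f18: (p8, p0, p3) → 12.2910
  f19: (p8, p12, p3) → 27.3679
  f20: (p8, p12, p0) → 26.9119
Σ area = 694.291

Euler characteristic 12−30+20 = 2 ✓

facets=20 area=694.291


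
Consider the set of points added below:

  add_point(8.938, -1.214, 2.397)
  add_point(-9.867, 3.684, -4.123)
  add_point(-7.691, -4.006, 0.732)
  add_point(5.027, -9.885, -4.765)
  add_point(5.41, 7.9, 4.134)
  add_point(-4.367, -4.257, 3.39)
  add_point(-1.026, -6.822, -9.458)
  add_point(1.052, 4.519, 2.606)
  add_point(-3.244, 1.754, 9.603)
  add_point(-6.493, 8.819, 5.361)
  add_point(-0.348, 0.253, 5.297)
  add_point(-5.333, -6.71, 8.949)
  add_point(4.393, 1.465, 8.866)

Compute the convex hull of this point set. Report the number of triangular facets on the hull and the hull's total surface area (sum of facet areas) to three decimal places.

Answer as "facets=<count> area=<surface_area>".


facets=16 area=934.935

Hull vertices (10/13): indices [0, 1, 2, 3, 4, 6, 8, 9, 11, 12].

Area of each hull facet:
  f1: (p11, p3, p0) → 94.9288
  f2: (p6, p3, p0) → 46.6453
  f3: (p6, p11, p3) → 71.9748
  f4: (p9, p11, p1) → 87.8394
  f5: (p9, p11, p8) → 29.4678
  f6: (p4, p6, p1) → 129.5323
  f7: (p4, p6, p0) → 79.6747
  f8: (p4, p9, p1) → 66.7569
  f9: (p2, p11, p1) → 25.9687
  f10: (p2, p6, p1) → 58.0520
  f11: (p2, p6, p11) → 47.1907
  f12: (p12, p9, p8) → 31.8689
  f13: (p12, p4, p9) → 47.9437
  f14: (p12, p4, p0) → 32.3808
  f15: (p12, p11, p0) → 51.7862
  f16: (p12, p11, p8) → 32.9241
Σ area = 934.935

Check V−E+F: 10 − 24 + 16 = 2.


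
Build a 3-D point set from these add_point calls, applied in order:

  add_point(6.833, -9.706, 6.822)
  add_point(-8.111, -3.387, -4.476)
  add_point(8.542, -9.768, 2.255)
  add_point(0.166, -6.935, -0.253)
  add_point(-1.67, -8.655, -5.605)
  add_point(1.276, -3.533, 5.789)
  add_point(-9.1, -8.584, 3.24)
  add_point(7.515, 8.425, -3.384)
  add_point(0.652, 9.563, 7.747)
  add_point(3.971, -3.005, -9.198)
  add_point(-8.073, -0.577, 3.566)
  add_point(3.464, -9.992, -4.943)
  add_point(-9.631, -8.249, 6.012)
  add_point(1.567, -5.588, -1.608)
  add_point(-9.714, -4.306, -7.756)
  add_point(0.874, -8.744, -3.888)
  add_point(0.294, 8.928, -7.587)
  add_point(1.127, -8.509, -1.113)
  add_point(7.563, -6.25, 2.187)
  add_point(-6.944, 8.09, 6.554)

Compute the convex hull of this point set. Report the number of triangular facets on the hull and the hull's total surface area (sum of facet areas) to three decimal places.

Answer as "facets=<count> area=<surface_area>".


facets=20 area=1282.448

12 of the 20 inputs are extreme points: [0, 2, 4, 6, 7, 8, 9, 11, 12, 14, 16, 19].

Triangle areas on the boundary:
  f1: (p11, p9, p2) → 33.5960
  f2: (p16, p9, p14) → 85.0091
  f3: (p19, p12, p14) → 115.1945
  f4: (p19, p12, p8) → 60.8010
  f5: (p19, p16, p14) → 125.5892
  f6: (p19, p16, p8) → 59.0817
  f7: (p0, p12, p8) → 154.6838
  f8: (p0, p11, p2) → 17.7521
  f9: (p4, p9, p14) → 40.5998
  f10: (p4, p11, p9) → 21.3832
  f11: (p7, p9, p2) → 93.5181
  f12: (p7, p16, p9) → 51.0900
  f13: (p7, p16, p8) → 54.9089
  f14: (p7, p0, p2) → 45.0826
  f15: (p7, p0, p8) → 127.6032
  f16: (p6, p0, p12) → 23.2559
  f17: (p6, p0, p11) → 88.0786
  f18: (p6, p4, p11) → 26.2942
  f19: (p6, p12, p14) → 8.6991
  f20: (p6, p4, p14) → 50.2266
Σ area = 1282.448

Euler: V−E+F = 12−30+20 = 2.


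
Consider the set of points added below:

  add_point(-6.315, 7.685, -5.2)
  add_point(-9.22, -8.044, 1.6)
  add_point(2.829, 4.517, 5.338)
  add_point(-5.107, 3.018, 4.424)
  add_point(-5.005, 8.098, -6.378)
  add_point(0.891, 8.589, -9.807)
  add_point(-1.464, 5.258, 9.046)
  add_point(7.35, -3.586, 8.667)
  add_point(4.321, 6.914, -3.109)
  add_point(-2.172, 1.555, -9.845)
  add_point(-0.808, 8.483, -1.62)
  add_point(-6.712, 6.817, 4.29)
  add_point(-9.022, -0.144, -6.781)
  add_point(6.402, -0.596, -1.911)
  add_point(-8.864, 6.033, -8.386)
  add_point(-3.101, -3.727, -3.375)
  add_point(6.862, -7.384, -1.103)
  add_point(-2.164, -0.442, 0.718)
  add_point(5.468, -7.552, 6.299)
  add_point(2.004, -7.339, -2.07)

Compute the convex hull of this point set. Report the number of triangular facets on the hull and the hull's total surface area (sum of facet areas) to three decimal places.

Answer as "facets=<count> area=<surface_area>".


facets=30 area=1031.934

Points on the hull: [0, 1, 2, 4, 5, 6, 7, 8, 9, 10, 11, 12, 13, 14, 16, 18, 19] (17 of 20).

Per-facet area ½‖(b−a)×(c−a)‖:
  f1: (p6, p7, p1) → 103.6042
  f2: (p18, p7, p1) → 32.6510
  f3: (p18, p16, p1) → 57.6849
  f4: (p18, p16, p7) → 17.3883
  f5: (p11, p6, p1) → 55.4941
  f6: (p11, p14, p1) → 95.2276
  f7: (p9, p16, p5) → 56.5447
  f8: (p9, p14, p5) → 30.9003
  f9: (p2, p6, p7) → 27.4305
  f10: (p2, p8, p7) → 38.8723
  f11: (p2, p8, p6) → 18.0532
  f12: (p13, p16, p5) → 28.4346
  f13: (p13, p8, p5) → 27.0424
  f14: (p13, p16, p7) → 34.8462
  f15: (p13, p8, p7) → 39.3421
  f16: (p4, p14, p5) → 14.1364
  f17: (p19, p16, p1) → 14.4775
  f18: (p19, p9, p16) → 27.6433
  f19: (p12, p14, p1) → 19.5514
  f20: (p12, p9, p14) → 23.1332
  f21: (p12, p19, p1) → 65.3512
  f22: (p12, p19, p9) → 47.9241
  f23: (p10, p4, p5) → 21.3012
  f24: (p10, p4, p11) → 27.0383
  f25: (p10, p8, p5) → 20.8361
  f26: (p10, p8, p6) → 30.2464
  f27: (p10, p11, p6) → 30.8869
  f28: (p0, p11, p14) → 15.7362
  f29: (p0, p4, p14) → 3.9804
  f30: (p0, p4, p11) → 6.1742
Σ area = 1031.934

Euler: V−E+F = 17−45+30 = 2.


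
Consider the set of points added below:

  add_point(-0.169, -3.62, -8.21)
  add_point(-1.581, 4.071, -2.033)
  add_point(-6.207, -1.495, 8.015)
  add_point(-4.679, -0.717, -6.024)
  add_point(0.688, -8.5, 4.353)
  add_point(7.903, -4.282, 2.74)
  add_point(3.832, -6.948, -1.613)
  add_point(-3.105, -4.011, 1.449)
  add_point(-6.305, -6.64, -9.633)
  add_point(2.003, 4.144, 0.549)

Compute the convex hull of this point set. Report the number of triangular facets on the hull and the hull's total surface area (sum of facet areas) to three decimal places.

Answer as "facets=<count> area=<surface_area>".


facets=14 area=539.078

Points on the hull: [0, 1, 2, 3, 4, 5, 6, 8, 9] (9 of 10).

Triangle areas on the boundary:
  f1: (p2, p9, p5) → 64.9996
  f2: (p4, p2, p8) → 82.4339
  f3: (p4, p2, p5) → 42.6890
  f4: (p0, p9, p5) → 60.3295
  f5: (p1, p2, p9) → 26.9841
  f6: (p1, p0, p9) → 21.2542
  f7: (p6, p0, p8) → 26.8076
  f8: (p6, p0, p5) → 20.6412
  f9: (p6, p4, p8) → 43.9734
  f10: (p6, p4, p5) → 22.1346
  f11: (p3, p0, p8) → 18.6240
  f12: (p3, p1, p0) → 19.6880
  f13: (p3, p2, p8) → 45.4234
  f14: (p3, p1, p2) → 43.0952
Σ area = 539.078

Check V−E+F: 9 − 21 + 14 = 2.


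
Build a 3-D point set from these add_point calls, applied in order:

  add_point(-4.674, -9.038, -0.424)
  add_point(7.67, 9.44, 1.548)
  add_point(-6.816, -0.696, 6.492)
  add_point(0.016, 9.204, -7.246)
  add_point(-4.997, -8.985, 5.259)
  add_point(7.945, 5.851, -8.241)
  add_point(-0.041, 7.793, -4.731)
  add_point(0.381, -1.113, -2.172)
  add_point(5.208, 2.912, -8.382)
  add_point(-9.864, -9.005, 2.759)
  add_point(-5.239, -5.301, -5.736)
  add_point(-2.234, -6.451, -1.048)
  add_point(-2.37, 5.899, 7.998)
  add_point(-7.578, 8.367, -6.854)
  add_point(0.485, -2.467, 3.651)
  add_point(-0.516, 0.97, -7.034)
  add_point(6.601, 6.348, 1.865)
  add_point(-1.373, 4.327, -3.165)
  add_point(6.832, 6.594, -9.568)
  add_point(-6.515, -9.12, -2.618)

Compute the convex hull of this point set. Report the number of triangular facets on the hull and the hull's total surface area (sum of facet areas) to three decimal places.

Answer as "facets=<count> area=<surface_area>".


facets=28 area=938.940

Extreme-point indices: [0, 1, 2, 3, 4, 5, 8, 9, 10, 11, 12, 13, 14, 16, 18, 19] — 16 of 20 on the boundary.

Facet areas (half cross-product norm):
  f1: (p13, p1, p12) → 95.6481
  f2: (p2, p13, p9) → 76.6966
  f3: (p2, p13, p12) → 62.8007
  f4: (p2, p4, p9) → 23.2923
  f5: (p2, p4, p12) → 24.8635
  f6: (p3, p13, p1) → 35.1652
  f7: (p16, p1, p5) → 16.7029
  f8: (p16, p1, p12) → 16.6660
  f9: (p18, p1, p5) → 8.4560
  f10: (p18, p3, p1) → 41.8543
  f11: (p18, p3, p13) → 14.8676
  f12: (p18, p8, p5) → 3.7501
  f13: (p18, p10, p13) → 99.0033
  f14: (p18, p8, p10) → 13.1995
  f15: (p14, p16, p5) → 54.4194
  f16: (p14, p4, p12) → 39.6005
  f17: (p14, p16, p12) → 47.7628
  f18: (p19, p8, p10) → 22.1259
  f19: (p19, p0, p8) → 24.9552
  f20: (p19, p13, p9) → 56.4459
  f21: (p19, p10, p13) → 23.6753
  f22: (p19, p4, p9) → 17.2743
  f23: (p19, p0, p4) → 5.5886
  f24: (p11, p8, p5) → 15.6805
  f25: (p11, p0, p8) → 9.4989
  f26: (p11, p14, p5) → 54.9267
  f27: (p11, p14, p4) → 23.9606
  f28: (p11, p0, p4) → 10.0596
Σ area = 938.940

Check V−E+F: 16 − 42 + 28 = 2.


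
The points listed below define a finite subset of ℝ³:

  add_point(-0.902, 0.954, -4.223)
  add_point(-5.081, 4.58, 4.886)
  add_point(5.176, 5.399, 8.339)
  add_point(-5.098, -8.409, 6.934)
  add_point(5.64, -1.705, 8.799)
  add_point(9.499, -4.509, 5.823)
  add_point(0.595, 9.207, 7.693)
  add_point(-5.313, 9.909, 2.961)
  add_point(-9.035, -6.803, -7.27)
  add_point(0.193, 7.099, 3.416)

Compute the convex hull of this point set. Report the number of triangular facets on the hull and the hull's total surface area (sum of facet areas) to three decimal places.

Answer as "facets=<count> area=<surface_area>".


facets=16 area=775.478

10 of the 10 inputs are extreme points: [0, 1, 2, 3, 4, 5, 6, 7, 8, 9].

Facet areas (half cross-product norm):
  f1: (p3, p5, p8) → 110.9058
  f2: (p0, p5, p8) → 82.3073
  f3: (p0, p7, p8) → 66.0169
  f4: (p1, p7, p8) → 45.0018
  f5: (p1, p3, p8) → 94.2373
  f6: (p1, p6, p7) → 20.3478
  f7: (p1, p6, p3) → 43.7900
  f8: (p4, p3, p5) → 34.9409
  f9: (p4, p6, p3) → 76.7731
  f10: (p2, p0, p5) → 77.4379
  f11: (p2, p4, p5) → 17.2846
  f12: (p2, p4, p6) → 15.4799
  f13: (p9, p6, p7) → 14.8038
  f14: (p9, p0, p7) → 30.3252
  f15: (p9, p2, p6) → 14.2338
  f16: (p9, p2, p0) → 31.5921
Σ area = 775.478

Euler characteristic 10−24+16 = 2 ✓


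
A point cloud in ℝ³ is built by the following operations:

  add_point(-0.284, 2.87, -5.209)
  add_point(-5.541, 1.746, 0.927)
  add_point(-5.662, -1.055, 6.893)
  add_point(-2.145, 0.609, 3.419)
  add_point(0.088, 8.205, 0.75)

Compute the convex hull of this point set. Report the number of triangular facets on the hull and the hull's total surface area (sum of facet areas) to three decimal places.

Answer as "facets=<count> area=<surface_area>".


facets=6 area=133.018

Points on the hull: [0, 1, 2, 3, 4] (5 of 5).

Facet areas (half cross-product norm):
  f1: (p1, p4, p2) → 26.4473
  f2: (p1, p0, p2) → 17.7505
  f3: (p1, p0, p4) → 29.3593
  f4: (p3, p4, p2) → 15.9163
  f5: (p3, p0, p2) → 12.6104
  f6: (p3, p0, p4) → 30.9344
Σ area = 133.018

Euler: V−E+F = 5−9+6 = 2.


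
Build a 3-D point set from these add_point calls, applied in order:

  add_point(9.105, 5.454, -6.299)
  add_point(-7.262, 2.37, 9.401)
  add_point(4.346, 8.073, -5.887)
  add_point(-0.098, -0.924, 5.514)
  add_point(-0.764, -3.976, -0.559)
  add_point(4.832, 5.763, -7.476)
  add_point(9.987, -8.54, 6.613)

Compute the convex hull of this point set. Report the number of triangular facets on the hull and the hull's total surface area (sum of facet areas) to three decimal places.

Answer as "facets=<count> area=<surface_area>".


facets=8 area=574.816

Hull vertices (6/7): indices [0, 1, 2, 4, 5, 6].

Per-facet area ½‖(b−a)×(c−a)‖:
  f1: (p5, p2, p1) → 27.2306
  f2: (p4, p6, p1) → 91.3536
  f3: (p4, p5, p1) → 86.2101
  f4: (p0, p6, p1) → 184.9165
  f5: (p0, p2, p1) → 49.3159
  f6: (p0, p5, p2) → 6.3045
  f7: (p0, p4, p6) → 100.8845
  f8: (p0, p4, p5) → 28.6005
Σ area = 574.816

Euler characteristic 6−12+8 = 2 ✓


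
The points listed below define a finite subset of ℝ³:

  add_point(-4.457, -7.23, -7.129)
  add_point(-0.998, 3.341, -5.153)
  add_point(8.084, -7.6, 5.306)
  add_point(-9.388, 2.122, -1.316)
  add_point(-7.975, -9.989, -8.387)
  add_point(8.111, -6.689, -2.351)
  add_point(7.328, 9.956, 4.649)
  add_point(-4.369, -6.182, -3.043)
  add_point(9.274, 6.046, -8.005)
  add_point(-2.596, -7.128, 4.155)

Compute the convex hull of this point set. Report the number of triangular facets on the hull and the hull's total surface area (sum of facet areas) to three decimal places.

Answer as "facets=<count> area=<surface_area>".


facets=12 area=970.613

Points on the hull: [1, 2, 3, 4, 5, 6, 8, 9] (8 of 10).

Facet areas (half cross-product norm):
  f1: (p6, p8, p3) → 124.5311
  f2: (p6, p2, p8) → 113.5691
  f3: (p1, p8, p3) → 9.8861
  f4: (p1, p4, p3) → 64.4561
  f5: (p1, p4, p8) → 68.8204
  f6: (p9, p4, p3) → 79.4224
  f7: (p9, p4, p2) → 66.1477
  f8: (p9, p6, p3) → 117.6858
  f9: (p9, p6, p2) → 94.1482
  f10: (p5, p2, p8) → 46.3888
  f11: (p5, p4, p8) → 121.5848
  f12: (p5, p4, p2) → 63.9724
Σ area = 970.613

Euler: V−E+F = 8−18+12 = 2.


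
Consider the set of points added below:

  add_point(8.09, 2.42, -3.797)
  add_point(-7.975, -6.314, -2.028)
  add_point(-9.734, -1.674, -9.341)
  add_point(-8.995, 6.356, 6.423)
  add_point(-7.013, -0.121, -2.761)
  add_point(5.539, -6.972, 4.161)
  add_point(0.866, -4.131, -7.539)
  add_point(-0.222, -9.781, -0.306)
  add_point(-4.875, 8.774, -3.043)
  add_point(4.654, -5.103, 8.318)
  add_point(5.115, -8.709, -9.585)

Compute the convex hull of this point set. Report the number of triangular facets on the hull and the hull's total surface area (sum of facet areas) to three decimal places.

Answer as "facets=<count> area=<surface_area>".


facets=14 area=968.629

Hull vertices (9/11): indices [0, 1, 2, 3, 5, 7, 8, 9, 10].

Per-facet area ½‖(b−a)×(c−a)‖:
  f1: (p10, p0, p2) → 104.4277
  f2: (p3, p9, p0) → 127.7067
  f3: (p8, p0, p2) → 94.8399
  f4: (p8, p3, p2) → 69.2474
  f5: (p8, p3, p0) → 73.2440
  f6: (p1, p10, p2) → 66.7925
  f7: (p1, p7, p10) → 45.3341
  f8: (p1, p3, p2) → 67.4459
  f9: (p1, p3, p9) → 116.5753
  f10: (p1, p7, p9) → 43.8355
  f11: (p5, p7, p10) → 41.8462
  f12: (p5, p7, p9) → 15.5341
  f13: (p5, p10, p0) → 74.0026
  f14: (p5, p9, p0) → 27.7971
Σ area = 968.629

Euler: V−E+F = 9−21+14 = 2.


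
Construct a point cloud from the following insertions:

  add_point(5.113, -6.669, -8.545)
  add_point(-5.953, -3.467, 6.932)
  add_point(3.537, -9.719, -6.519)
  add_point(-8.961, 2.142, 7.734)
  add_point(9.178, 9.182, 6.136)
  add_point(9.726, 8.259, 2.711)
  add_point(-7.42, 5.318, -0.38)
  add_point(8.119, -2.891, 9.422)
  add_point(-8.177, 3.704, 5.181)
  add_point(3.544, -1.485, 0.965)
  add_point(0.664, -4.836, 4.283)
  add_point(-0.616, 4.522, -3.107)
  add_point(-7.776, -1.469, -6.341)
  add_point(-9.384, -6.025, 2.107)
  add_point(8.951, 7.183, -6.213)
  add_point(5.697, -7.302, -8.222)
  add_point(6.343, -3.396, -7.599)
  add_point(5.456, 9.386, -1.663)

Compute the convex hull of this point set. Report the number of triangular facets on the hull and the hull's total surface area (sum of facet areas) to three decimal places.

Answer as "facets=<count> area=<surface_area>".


Hull vertices (14/18): indices [0, 1, 2, 3, 4, 5, 6, 7, 8, 12, 13, 14, 15, 17].

Triangle areas on the boundary:
  f1: (p7, p2, p13) → 133.5345
  f2: (p12, p2, p13) → 67.5476
  f3: (p3, p12, p13) → 48.0624
  f4: (p14, p7, p5) → 54.3590
  f5: (p1, p7, p13) → 34.2533
  f6: (p1, p3, p13) → 20.3064
  f7: (p1, p3, p7) → 41.9563
  f8: (p4, p7, p5) → 22.5325
  f9: (p4, p3, p7) → 109.6773
  f10: (p4, p14, p5) → 4.4537
  f11: (p0, p12, p2) → 27.6914
  f12: (p0, p14, p12) → 101.5171
  f13: (p6, p3, p12) → 37.7792
  f14: (p6, p14, p12) → 78.5849
  f15: (p15, p7, p2) → 32.8372
  f16: (p15, p0, p2) → 1.6335
  f17: (p15, p14, p7) → 126.5480
  f18: (p15, p0, p14) → 6.0430
  f19: (p8, p4, p3) → 26.4105
  f20: (p8, p6, p3) → 2.5857
  f21: (p8, p6, p4) → 52.5553
  f22: (p17, p4, p14) → 24.1712
  f23: (p17, p6, p14) → 36.0401
  f24: (p17, p6, p4) → 55.6142
Σ area = 1146.694

Euler characteristic 14−36+24 = 2 ✓

facets=24 area=1146.694


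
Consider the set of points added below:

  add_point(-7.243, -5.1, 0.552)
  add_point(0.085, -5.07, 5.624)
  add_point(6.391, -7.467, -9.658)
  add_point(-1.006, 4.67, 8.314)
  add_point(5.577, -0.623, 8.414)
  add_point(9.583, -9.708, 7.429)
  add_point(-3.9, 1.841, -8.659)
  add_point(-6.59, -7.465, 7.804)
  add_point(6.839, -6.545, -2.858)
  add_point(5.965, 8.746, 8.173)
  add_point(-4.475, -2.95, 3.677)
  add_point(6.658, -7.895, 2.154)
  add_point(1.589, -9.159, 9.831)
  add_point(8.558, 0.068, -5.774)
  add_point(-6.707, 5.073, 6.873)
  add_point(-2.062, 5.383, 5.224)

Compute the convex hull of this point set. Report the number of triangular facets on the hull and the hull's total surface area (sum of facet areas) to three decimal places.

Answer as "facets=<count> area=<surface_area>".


facets=16 area=1122.827

Hull vertices (10/16): indices [0, 2, 3, 5, 6, 7, 9, 12, 13, 14].

Facet areas (half cross-product norm):
  f1: (p6, p2, p0) → 82.8655
  f2: (p7, p2, p0) → 58.7111
  f3: (p13, p6, p9) → 107.2808
  f4: (p13, p6, p2) → 55.0967
  f5: (p13, p9, p5) → 128.0504
  f6: (p13, p2, p5) → 71.3023
  f7: (p14, p7, p0) → 44.5380
  f8: (p14, p6, p0) → 71.6319
  f9: (p14, p6, p9) → 106.7819
  f10: (p12, p9, p5) → 76.0210
  f11: (p12, p2, p5) → 72.9560
  f12: (p12, p7, p2) → 86.5512
  f13: (p3, p14, p9) → 14.4045
  f14: (p3, p12, p9) → 53.8102
  f15: (p3, p14, p7) → 36.8848
  f16: (p3, p12, p7) → 55.9410
Σ area = 1122.827

Check V−E+F: 10 − 24 + 16 = 2.


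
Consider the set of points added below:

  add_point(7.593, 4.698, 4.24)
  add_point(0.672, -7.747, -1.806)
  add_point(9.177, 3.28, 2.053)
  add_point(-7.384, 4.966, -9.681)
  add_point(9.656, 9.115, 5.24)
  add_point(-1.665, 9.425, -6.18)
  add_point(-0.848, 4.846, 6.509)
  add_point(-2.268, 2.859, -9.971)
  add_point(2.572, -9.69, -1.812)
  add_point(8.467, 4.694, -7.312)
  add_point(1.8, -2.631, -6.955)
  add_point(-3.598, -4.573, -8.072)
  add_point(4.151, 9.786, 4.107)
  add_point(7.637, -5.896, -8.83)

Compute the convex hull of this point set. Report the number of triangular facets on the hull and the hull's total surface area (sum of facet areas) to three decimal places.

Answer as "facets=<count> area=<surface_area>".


facets=22 area=881.653

Extreme-point indices: [0, 1, 2, 3, 4, 5, 6, 7, 8, 9, 11, 12, 13] — 13 of 14 on the boundary.

Area of each hull facet:
  f1: (p12, p6, p4) → 18.0682
  f2: (p1, p6, p8) → 15.3929
  f3: (p0, p6, p4) → 20.5100
  f4: (p0, p6, p8) → 70.4317
  f5: (p11, p13, p8) → 45.2968
  f6: (p11, p1, p8) → 8.6049
  f7: (p11, p6, p3) → 86.8910
  f8: (p11, p1, p6) → 62.2726
  f9: (p2, p13, p8) → 65.5127
  f10: (p2, p0, p4) → 7.1332
  f11: (p2, p0, p8) → 21.4555
  f12: (p2, p9, p4) → 29.6944
  f13: (p2, p9, p13) → 50.9571
  f14: (p7, p9, p3) → 18.2316
  f15: (p7, p9, p13) → 57.9273
  f16: (p7, p11, p3) → 21.1635
  f17: (p7, p11, p13) → 44.0128
  f18: (p5, p12, p4) → 25.4568
  f19: (p5, p9, p4) → 74.1910
  f20: (p5, p9, p3) → 42.1604
  f21: (p5, p6, p3) → 52.4916
  f22: (p5, p12, p6) → 43.7974
Σ area = 881.653

Euler characteristic 13−33+22 = 2 ✓


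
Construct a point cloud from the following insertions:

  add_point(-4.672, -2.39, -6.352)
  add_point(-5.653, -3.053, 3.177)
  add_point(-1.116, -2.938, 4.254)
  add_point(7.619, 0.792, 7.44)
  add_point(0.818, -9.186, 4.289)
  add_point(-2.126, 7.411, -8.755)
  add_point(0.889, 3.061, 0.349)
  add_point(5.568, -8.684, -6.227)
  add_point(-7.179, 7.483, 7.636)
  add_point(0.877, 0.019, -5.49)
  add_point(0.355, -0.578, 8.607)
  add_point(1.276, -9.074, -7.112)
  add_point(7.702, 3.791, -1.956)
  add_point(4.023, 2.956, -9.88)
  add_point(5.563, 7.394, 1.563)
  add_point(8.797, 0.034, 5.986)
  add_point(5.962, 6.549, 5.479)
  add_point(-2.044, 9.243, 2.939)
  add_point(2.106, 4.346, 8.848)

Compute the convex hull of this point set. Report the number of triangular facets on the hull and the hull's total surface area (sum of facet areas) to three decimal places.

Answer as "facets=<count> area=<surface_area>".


Hull vertices (16/19): indices [0, 1, 3, 4, 5, 7, 8, 10, 11, 12, 13, 14, 15, 16, 17, 18].

Facet areas (half cross-product norm):
  f1: (p1, p0, p8) → 52.2354
  f2: (p1, p10, p8) → 44.3332
  f3: (p1, p10, p4) → 35.0149
  f4: (p7, p4, p15) → 70.0143
  f5: (p18, p10, p8) → 25.8259
  f6: (p3, p4, p15) → 12.4276
  f7: (p3, p10, p4) → 36.0365
  f8: (p3, p18, p10) → 17.0647
  f9: (p5, p14, p13) → 46.0399
  f10: (p5, p0, p8) → 85.4544
  f11: (p12, p14, p13) → 21.0711
  f12: (p12, p7, p15) → 58.8934
  f13: (p12, p7, p13) → 52.5043
  f14: (p11, p7, p13) → 26.9201
  f15: (p11, p5, p13) → 45.5392
  f16: (p11, p5, p0) → 39.9300
  f17: (p11, p7, p4) → 24.7741
  f18: (p11, p1, p4) → 50.9963
  f19: (p11, p1, p0) → 42.8948
  f20: (p16, p3, p18) → 16.3418
  f21: (p16, p18, p8) → 24.5698
  f22: (p16, p3, p15) → 6.1231
  f23: (p16, p12, p15) → 27.2873
  f24: (p16, p12, p14) → 9.8440
  f25: (p17, p5, p8) → 33.8744
  f26: (p17, p5, p14) → 46.0886
  f27: (p17, p16, p8) → 29.2056
  f28: (p17, p16, p14) → 15.9952
Σ area = 997.300

Check V−E+F: 16 − 42 + 28 = 2.

facets=28 area=997.300


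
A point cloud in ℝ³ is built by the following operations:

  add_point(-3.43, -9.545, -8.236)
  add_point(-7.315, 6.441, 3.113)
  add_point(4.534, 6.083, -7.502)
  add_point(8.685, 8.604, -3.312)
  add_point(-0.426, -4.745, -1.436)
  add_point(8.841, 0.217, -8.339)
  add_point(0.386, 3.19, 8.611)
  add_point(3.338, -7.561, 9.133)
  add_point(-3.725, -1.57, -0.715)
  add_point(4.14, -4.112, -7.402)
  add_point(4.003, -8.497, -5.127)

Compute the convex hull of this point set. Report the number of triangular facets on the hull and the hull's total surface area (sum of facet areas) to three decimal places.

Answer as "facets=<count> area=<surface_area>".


8 of the 11 inputs are extreme points: [0, 1, 2, 3, 5, 6, 7, 10].

Per-facet area ½‖(b−a)×(c−a)‖:
  f1: (p7, p0, p1) → 157.5999
  f2: (p6, p7, p1) → 46.9120
  f3: (p2, p0, p1) → 133.6785
  f4: (p2, p0, p5) → 57.3926
  f5: (p10, p0, p5) → 38.7503
  f6: (p10, p7, p5) → 72.0645
  f7: (p10, p7, p0) → 54.4996
  f8: (p3, p2, p5) → 23.4923
  f9: (p3, p7, p5) → 96.6008
  f10: (p3, p6, p7) → 84.1802
  f11: (p3, p6, p1) → 76.9555
  f12: (p3, p2, p1) → 50.9975
Σ area = 893.124

Check V−E+F: 8 − 18 + 12 = 2.

facets=12 area=893.124


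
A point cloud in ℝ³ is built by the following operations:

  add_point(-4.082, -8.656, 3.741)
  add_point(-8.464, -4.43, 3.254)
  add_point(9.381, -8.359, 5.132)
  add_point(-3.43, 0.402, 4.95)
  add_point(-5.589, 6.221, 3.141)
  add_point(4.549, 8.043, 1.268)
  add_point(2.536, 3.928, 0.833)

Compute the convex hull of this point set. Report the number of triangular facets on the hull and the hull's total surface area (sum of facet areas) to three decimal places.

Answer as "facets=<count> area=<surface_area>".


Hull vertices (7/7): indices [0, 1, 2, 3, 4, 5, 6].

Triangle areas on the boundary:
  f1: (p6, p5, p2) → 28.9886
  f2: (p3, p5, p2) → 88.7009
  f3: (p0, p6, p1) → 42.4272
  f4: (p0, p6, p2) → 87.6301
  f5: (p0, p3, p1) → 21.8931
  f6: (p0, p3, p2) → 61.6647
  f7: (p4, p3, p1) → 22.1024
  f8: (p4, p3, p5) → 33.6103
  f9: (p4, p6, p1) → 48.2787
  f10: (p4, p6, p5) → 19.9185
Σ area = 455.214

Check V−E+F: 7 − 15 + 10 = 2.

facets=10 area=455.214


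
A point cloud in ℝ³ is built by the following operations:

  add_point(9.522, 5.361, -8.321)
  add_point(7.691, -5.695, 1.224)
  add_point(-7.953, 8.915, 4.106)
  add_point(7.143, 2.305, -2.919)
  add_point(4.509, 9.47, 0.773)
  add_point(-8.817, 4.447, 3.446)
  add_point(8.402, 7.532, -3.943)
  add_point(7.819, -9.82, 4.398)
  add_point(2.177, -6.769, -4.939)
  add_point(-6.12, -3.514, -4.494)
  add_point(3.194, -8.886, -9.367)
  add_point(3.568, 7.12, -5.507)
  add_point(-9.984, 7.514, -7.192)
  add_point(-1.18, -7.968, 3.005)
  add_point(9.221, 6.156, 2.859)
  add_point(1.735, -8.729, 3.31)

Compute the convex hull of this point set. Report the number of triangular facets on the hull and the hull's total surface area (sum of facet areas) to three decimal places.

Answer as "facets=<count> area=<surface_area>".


Extreme-point indices: [0, 2, 4, 5, 6, 7, 9, 10, 12, 13, 14, 15] — 12 of 16 on the boundary.

Facet areas (half cross-product norm):
  f1: (p10, p0, p12) → 146.5757
  f2: (p10, p7, p0) → 112.6574
  f3: (p14, p7, p0) → 90.2873
  f4: (p14, p2, p7) → 140.1881
  f5: (p15, p10, p7) → 39.9762
  f6: (p15, p13, p7) → 1.0097
  f7: (p15, p13, p10) → 19.3201
  f8: (p9, p10, p12) → 57.6739
  f9: (p9, p13, p10) → 56.7598
  f10: (p5, p2, p7) → 44.1570
  f11: (p5, p13, p7) → 50.1572
  f12: (p5, p9, p13) → 57.7006
  f13: (p5, p2, p12) → 25.4383
  f14: (p5, p9, p12) → 57.7315
  f15: (p4, p14, p2) → 30.6806
  f16: (p4, p2, p12) → 74.4343
  f17: (p6, p14, p0) → 11.8095
  f18: (p6, p4, p14) → 18.1786
  f19: (p6, p0, p12) → 46.6955
  f20: (p6, p4, p12) → 52.8796
Σ area = 1134.311

Euler: V−E+F = 12−30+20 = 2.

facets=20 area=1134.311


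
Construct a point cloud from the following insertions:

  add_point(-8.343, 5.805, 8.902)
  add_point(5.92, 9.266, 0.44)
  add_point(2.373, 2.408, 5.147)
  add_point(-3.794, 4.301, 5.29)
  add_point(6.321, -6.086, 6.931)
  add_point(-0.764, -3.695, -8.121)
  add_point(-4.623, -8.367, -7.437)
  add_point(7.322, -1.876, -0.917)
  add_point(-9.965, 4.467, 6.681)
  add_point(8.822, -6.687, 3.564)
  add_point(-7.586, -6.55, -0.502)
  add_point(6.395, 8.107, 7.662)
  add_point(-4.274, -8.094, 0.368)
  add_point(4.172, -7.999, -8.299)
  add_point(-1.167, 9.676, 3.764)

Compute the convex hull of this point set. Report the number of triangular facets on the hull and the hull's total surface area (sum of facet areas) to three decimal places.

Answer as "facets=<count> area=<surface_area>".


facets=22 area=999.507

Points on the hull: [0, 1, 4, 5, 6, 7, 8, 9, 10, 11, 12, 13, 14] (13 of 15).

Per-facet area ½‖(b−a)×(c−a)‖:
  f1: (p11, p1, p9) → 56.6784
  f2: (p11, p1, p14) → 26.9002
  f3: (p5, p14, p8) → 93.8210
  f4: (p5, p6, p8) → 58.5599
  f5: (p5, p1, p14) → 65.9258
  f6: (p4, p11, p9) → 29.6200
  f7: (p4, p12, p9) → 26.6962
  f8: (p0, p14, p8) → 14.4874
  f9: (p0, p11, p14) → 39.2360
  f10: (p0, p4, p11) → 105.0873
  f11: (p0, p4, p12) → 104.1208
  f12: (p10, p6, p8) → 34.7791
  f13: (p10, p12, p6) → 14.1925
  f14: (p10, p0, p8) → 15.4171
  f15: (p10, p0, p12) → 28.4173
  f16: (p13, p5, p1) → 54.0415
  f17: (p13, p5, p6) → 19.9700
  f18: (p13, p12, p9) → 70.7260
  f19: (p13, p12, p6) → 34.5266
  f20: (p7, p1, p9) → 28.9647
  f21: (p7, p13, p9) → 33.7809
  f22: (p7, p13, p1) → 43.5582
Σ area = 999.507

Check V−E+F: 13 − 33 + 22 = 2.


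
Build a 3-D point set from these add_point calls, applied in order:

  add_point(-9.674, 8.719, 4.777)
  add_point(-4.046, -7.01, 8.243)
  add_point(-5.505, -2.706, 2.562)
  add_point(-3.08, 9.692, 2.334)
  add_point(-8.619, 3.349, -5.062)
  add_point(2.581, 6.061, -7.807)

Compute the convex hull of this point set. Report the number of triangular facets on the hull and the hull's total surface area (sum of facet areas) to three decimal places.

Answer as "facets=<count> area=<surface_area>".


facets=8 area=460.668

Hull vertices (6/6): indices [0, 1, 2, 3, 4, 5].

Triangle areas on the boundary:
  f1: (p3, p5, p0) → 31.7478
  f2: (p3, p1, p0) → 60.1908
  f3: (p3, p1, p5) → 107.9249
  f4: (p4, p5, p0) → 65.5726
  f5: (p4, p1, p0) → 91.8253
  f6: (p2, p1, p5) → 38.7970
  f7: (p2, p4, p5) → 60.5316
  f8: (p2, p4, p1) → 4.0777
Σ area = 460.668

Euler: V−E+F = 6−12+8 = 2.


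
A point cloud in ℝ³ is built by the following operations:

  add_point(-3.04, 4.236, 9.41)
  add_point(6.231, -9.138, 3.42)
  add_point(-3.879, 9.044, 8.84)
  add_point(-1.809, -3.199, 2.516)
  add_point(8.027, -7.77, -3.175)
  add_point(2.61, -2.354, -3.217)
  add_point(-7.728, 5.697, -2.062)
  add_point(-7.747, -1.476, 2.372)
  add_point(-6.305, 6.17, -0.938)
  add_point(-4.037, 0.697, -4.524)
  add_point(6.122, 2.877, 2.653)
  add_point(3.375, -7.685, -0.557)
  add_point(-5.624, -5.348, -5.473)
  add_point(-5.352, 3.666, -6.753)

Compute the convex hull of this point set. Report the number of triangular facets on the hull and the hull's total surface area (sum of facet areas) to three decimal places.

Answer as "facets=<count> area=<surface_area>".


facets=16 area=739.897

Hull vertices (10/14): indices [0, 1, 2, 4, 6, 7, 8, 10, 12, 13].

Facet areas (half cross-product norm):
  f1: (p12, p13, p4) → 63.1302
  f2: (p12, p1, p7) → 67.2088
  f3: (p12, p1, p4) → 48.8876
  f4: (p6, p2, p7) → 49.2790
  f5: (p6, p12, p7) → 37.7939
  f6: (p6, p12, p13) → 25.0019
  f7: (p10, p13, p4) → 90.4426
  f8: (p10, p13, p2) → 93.7443
  f9: (p10, p1, p4) → 40.5898
  f10: (p0, p2, p7) → 23.1216
  f11: (p0, p1, p7) → 80.2429
  f12: (p0, p10, p2) → 27.6872
  f13: (p0, p10, p1) → 68.7514
  f14: (p8, p13, p2) → 13.1038
  f15: (p8, p6, p2) → 5.8257
  f16: (p8, p6, p13) → 5.0858
Σ area = 739.897

Euler: V−E+F = 10−24+16 = 2.


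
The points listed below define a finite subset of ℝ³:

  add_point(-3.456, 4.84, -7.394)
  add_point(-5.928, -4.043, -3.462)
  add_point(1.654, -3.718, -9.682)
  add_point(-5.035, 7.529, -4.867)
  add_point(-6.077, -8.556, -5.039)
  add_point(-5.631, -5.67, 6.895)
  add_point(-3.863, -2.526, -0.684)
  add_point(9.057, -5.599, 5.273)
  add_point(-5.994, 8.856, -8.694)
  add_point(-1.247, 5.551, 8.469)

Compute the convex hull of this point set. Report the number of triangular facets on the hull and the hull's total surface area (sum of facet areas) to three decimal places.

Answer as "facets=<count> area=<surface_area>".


facets=8 area=813.637

Points on the hull: [2, 4, 5, 7, 8, 9] (6 of 10).

Triangle areas on the boundary:
  f1: (p9, p8, p7) → 139.6454
  f2: (p2, p7, p4) → 85.2643
  f3: (p2, p8, p4) → 75.4629
  f4: (p2, p8, p7) → 119.4415
  f5: (p5, p7, p4) → 90.5598
  f6: (p5, p9, p7) → 84.1284
  f7: (p5, p8, p4) → 109.2443
  f8: (p5, p9, p8) → 109.8906
Σ area = 813.637

Euler: V−E+F = 6−12+8 = 2.


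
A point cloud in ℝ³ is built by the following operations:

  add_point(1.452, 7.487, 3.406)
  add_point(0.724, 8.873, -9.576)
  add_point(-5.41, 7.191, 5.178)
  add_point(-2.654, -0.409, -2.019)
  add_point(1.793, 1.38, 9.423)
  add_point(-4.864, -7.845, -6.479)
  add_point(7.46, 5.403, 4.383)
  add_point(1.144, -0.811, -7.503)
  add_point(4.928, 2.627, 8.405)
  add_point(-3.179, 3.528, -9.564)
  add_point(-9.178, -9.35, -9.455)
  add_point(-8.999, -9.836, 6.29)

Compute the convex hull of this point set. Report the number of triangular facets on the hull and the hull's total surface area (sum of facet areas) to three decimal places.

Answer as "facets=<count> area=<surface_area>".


facets=18 area=972.096

Points on the hull: [0, 1, 2, 4, 5, 6, 7, 8, 9, 10, 11] (11 of 12).

Triangle areas on the boundary:
  f1: (p2, p11, p10) → 136.7677
  f2: (p7, p1, p10) → 55.8677
  f3: (p7, p1, p6) → 71.6119
  f4: (p9, p1, p10) → 9.1033
  f5: (p9, p2, p10) → 107.8692
  f6: (p9, p2, p1) → 50.5244
  f7: (p0, p1, p6) → 40.8650
  f8: (p0, p2, p1) → 45.4525
  f9: (p4, p2, p11) → 79.7886
  f10: (p5, p7, p6) → 59.6026
  f11: (p5, p11, p10) → 35.9838
  f12: (p5, p7, p10) → 19.0792
  f13: (p8, p5, p6) → 56.7931
  f14: (p8, p5, p11) → 124.5614
  f15: (p8, p4, p11) → 16.8739
  f16: (p8, p4, p2) → 17.0752
  f17: (p8, p0, p6) → 17.4910
  f18: (p8, p0, p2) → 26.7860
Σ area = 972.096

Euler: V−E+F = 11−27+18 = 2.


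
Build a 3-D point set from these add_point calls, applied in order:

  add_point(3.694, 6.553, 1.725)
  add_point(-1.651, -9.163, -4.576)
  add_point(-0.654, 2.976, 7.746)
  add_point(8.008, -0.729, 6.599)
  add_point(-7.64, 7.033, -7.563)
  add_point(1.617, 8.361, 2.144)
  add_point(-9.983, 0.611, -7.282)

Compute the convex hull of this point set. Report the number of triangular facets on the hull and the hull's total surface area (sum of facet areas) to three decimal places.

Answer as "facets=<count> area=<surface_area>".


Points on the hull: [0, 1, 2, 3, 4, 5, 6] (7 of 7).

Triangle areas on the boundary:
  f1: (p2, p1, p6) → 106.9877
  f2: (p2, p1, p3) → 78.2475
  f3: (p4, p1, p6) → 39.1399
  f4: (p4, p2, p6) → 58.8009
  f5: (p0, p1, p3) → 81.2295
  f6: (p0, p4, p1) → 117.6037
  f7: (p5, p4, p2) → 52.9631
  f8: (p5, p0, p4) → 17.6548
  f9: (p5, p2, p3) → 38.2931
  f10: (p5, p0, p3) → 9.1752
Σ area = 600.095

Check V−E+F: 7 − 15 + 10 = 2.

facets=10 area=600.095


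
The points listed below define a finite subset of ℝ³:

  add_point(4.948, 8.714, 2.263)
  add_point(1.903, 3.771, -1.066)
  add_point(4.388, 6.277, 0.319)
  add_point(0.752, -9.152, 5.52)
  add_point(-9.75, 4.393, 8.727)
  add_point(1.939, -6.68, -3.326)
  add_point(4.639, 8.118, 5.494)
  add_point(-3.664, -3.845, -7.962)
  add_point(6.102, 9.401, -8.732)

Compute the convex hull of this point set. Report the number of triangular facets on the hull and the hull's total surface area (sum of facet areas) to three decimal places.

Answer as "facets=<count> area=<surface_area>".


Points on the hull: [0, 3, 4, 5, 6, 7, 8] (7 of 9).

Area of each hull facet:
  f1: (p0, p8, p4) → 80.0652
  f2: (p7, p8, p4) → 160.2455
  f3: (p7, p3, p4) → 126.6177
  f4: (p6, p3, p4) → 120.4369
  f5: (p6, p0, p4) → 23.5946
  f6: (p6, p3, p8) → 126.3017
  f7: (p6, p0, p8) → 2.1859
  f8: (p5, p3, p8) → 66.3597
  f9: (p5, p7, p8) → 63.9359
  f10: (p5, p7, p3) → 29.6404
Σ area = 799.384

Check V−E+F: 7 − 15 + 10 = 2.

facets=10 area=799.384


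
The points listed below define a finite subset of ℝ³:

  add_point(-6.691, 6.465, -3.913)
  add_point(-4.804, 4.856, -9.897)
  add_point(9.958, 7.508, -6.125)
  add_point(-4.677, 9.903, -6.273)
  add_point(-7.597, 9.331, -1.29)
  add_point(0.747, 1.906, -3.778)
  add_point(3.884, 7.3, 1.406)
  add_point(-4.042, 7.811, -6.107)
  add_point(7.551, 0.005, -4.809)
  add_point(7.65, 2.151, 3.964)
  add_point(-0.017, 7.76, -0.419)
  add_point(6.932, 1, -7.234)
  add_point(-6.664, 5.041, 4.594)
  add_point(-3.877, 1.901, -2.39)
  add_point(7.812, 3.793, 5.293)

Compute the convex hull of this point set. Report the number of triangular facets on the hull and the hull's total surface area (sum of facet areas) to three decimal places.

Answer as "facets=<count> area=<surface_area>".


Extreme-point indices: [0, 1, 2, 3, 4, 6, 8, 9, 11, 12, 13, 14] — 12 of 15 on the boundary.

Facet areas (half cross-product norm):
  f1: (p6, p14, p2) → 31.5201
  f2: (p12, p6, p4) → 40.2276
  f3: (p12, p6, p14) → 35.2634
  f4: (p3, p1, p4) → 16.4459
  f5: (p3, p1, p2) → 45.8273
  f6: (p3, p6, p4) → 33.4121
  f7: (p3, p6, p2) → 56.9654
  f8: (p11, p8, p2) → 9.7328
  f9: (p11, p1, p2) → 45.3970
  f10: (p9, p12, p14) → 15.3972
  f11: (p9, p8, p2) → 35.9984
  f12: (p9, p14, p2) → 12.1619
  f13: (p0, p1, p4) → 6.7640
  f14: (p0, p12, p4) → 14.5987
  f15: (p13, p11, p8) → 15.8610
  f16: (p13, p11, p1) → 46.7571
  f17: (p13, p9, p8) → 52.0609
  f18: (p13, p9, p12) → 53.2406
  f19: (p13, p0, p1) → 17.9654
  f20: (p13, p0, p12) → 21.9655
Σ area = 607.562

Euler characteristic 12−30+20 = 2 ✓

facets=20 area=607.562


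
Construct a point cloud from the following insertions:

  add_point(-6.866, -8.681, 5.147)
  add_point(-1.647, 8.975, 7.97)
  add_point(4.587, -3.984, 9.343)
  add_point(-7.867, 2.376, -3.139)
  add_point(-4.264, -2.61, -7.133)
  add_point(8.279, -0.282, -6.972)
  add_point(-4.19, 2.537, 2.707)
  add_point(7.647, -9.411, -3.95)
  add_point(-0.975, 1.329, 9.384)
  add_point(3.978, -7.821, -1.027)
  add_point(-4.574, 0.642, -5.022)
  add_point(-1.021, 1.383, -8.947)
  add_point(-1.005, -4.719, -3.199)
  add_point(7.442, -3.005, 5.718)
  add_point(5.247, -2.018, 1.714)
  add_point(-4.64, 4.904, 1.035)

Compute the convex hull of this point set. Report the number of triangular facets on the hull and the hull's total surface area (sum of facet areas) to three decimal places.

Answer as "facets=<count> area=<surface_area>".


facets=16 area=903.952

Points on the hull: [0, 1, 2, 3, 4, 5, 7, 8, 11, 13] (10 of 16).

Facet areas (half cross-product norm):
  f1: (p0, p1, p3) → 98.5218
  f2: (p4, p0, p3) → 49.1590
  f3: (p4, p0, p7) → 95.0099
  f4: (p11, p7, p5) → 45.8756
  f5: (p11, p4, p7) → 38.2950
  f6: (p11, p4, p3) → 19.9969
  f7: (p11, p1, p3) → 63.1785
  f8: (p11, p1, p5) → 89.2253
  f9: (p2, p0, p7) → 93.1166
  f10: (p8, p0, p1) → 34.9179
  f11: (p8, p2, p1) → 20.2556
  f12: (p8, p2, p0) → 46.4215
  f13: (p13, p1, p5) → 98.8628
  f14: (p13, p2, p1) → 34.0706
  f15: (p13, p7, p5) → 53.9603
  f16: (p13, p2, p7) → 23.0852
Σ area = 903.952

Euler: V−E+F = 10−24+16 = 2.
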